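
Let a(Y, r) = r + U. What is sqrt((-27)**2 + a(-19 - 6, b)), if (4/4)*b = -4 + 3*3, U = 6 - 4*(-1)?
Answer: 2*sqrt(186) ≈ 27.276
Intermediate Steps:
U = 10 (U = 6 + 4 = 10)
b = 5 (b = -4 + 3*3 = -4 + 9 = 5)
a(Y, r) = 10 + r (a(Y, r) = r + 10 = 10 + r)
sqrt((-27)**2 + a(-19 - 6, b)) = sqrt((-27)**2 + (10 + 5)) = sqrt(729 + 15) = sqrt(744) = 2*sqrt(186)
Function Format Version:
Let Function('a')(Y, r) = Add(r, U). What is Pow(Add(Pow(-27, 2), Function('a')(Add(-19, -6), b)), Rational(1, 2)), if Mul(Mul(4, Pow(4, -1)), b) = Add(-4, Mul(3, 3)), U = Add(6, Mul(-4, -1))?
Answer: Mul(2, Pow(186, Rational(1, 2))) ≈ 27.276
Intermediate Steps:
U = 10 (U = Add(6, 4) = 10)
b = 5 (b = Add(-4, Mul(3, 3)) = Add(-4, 9) = 5)
Function('a')(Y, r) = Add(10, r) (Function('a')(Y, r) = Add(r, 10) = Add(10, r))
Pow(Add(Pow(-27, 2), Function('a')(Add(-19, -6), b)), Rational(1, 2)) = Pow(Add(Pow(-27, 2), Add(10, 5)), Rational(1, 2)) = Pow(Add(729, 15), Rational(1, 2)) = Pow(744, Rational(1, 2)) = Mul(2, Pow(186, Rational(1, 2)))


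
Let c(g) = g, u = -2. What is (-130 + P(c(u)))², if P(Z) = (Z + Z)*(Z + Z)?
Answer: 12996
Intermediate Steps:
P(Z) = 4*Z² (P(Z) = (2*Z)*(2*Z) = 4*Z²)
(-130 + P(c(u)))² = (-130 + 4*(-2)²)² = (-130 + 4*4)² = (-130 + 16)² = (-114)² = 12996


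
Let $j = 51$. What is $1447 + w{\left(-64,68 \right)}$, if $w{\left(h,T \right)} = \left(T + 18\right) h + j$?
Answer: $-4006$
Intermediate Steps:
$w{\left(h,T \right)} = 51 + h \left(18 + T\right)$ ($w{\left(h,T \right)} = \left(T + 18\right) h + 51 = \left(18 + T\right) h + 51 = h \left(18 + T\right) + 51 = 51 + h \left(18 + T\right)$)
$1447 + w{\left(-64,68 \right)} = 1447 + \left(51 + 18 \left(-64\right) + 68 \left(-64\right)\right) = 1447 - 5453 = -4006$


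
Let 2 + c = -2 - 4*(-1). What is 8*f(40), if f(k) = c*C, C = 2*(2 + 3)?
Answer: 0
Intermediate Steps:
c = 0 (c = -2 + (-2 - 4*(-1)) = -2 + (-2 + 4) = -2 + 2 = 0)
C = 10 (C = 2*5 = 10)
f(k) = 0 (f(k) = 0*10 = 0)
8*f(40) = 8*0 = 0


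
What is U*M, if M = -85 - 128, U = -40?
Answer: 8520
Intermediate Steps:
M = -213
U*M = -40*(-213) = 8520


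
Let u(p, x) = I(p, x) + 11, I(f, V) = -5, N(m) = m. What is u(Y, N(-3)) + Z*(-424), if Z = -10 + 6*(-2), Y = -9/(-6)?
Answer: 9334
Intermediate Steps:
Y = 3/2 (Y = -9*(-1/6) = 3/2 ≈ 1.5000)
u(p, x) = 6 (u(p, x) = -5 + 11 = 6)
Z = -22 (Z = -10 - 12 = -22)
u(Y, N(-3)) + Z*(-424) = 6 - 22*(-424) = 6 + 9328 = 9334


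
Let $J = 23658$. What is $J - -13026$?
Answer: $36684$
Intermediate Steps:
$J - -13026 = 23658 - -13026 = 23658 + 13026 = 36684$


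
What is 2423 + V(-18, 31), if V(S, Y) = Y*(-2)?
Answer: 2361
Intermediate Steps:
V(S, Y) = -2*Y
2423 + V(-18, 31) = 2423 - 2*31 = 2423 - 62 = 2361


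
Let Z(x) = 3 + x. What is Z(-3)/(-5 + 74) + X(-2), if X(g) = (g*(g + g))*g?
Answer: -16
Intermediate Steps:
X(g) = 2*g³ (X(g) = (g*(2*g))*g = (2*g²)*g = 2*g³)
Z(-3)/(-5 + 74) + X(-2) = (3 - 3)/(-5 + 74) + 2*(-2)³ = 0/69 + 2*(-8) = 0*(1/69) - 16 = 0 - 16 = -16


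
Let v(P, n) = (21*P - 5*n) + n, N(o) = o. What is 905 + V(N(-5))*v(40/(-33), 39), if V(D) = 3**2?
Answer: -8009/11 ≈ -728.09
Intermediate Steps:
v(P, n) = -4*n + 21*P (v(P, n) = (-5*n + 21*P) + n = -4*n + 21*P)
V(D) = 9
905 + V(N(-5))*v(40/(-33), 39) = 905 + 9*(-4*39 + 21*(40/(-33))) = 905 + 9*(-156 + 21*(40*(-1/33))) = 905 + 9*(-156 + 21*(-40/33)) = 905 + 9*(-156 - 280/11) = 905 + 9*(-1996/11) = 905 - 17964/11 = -8009/11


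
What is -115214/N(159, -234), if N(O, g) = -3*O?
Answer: 115214/477 ≈ 241.54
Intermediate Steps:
-115214/N(159, -234) = -115214/((-3*159)) = -115214/(-477) = -115214*(-1/477) = 115214/477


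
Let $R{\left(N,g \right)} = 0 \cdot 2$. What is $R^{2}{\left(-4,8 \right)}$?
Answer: $0$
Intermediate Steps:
$R{\left(N,g \right)} = 0$
$R^{2}{\left(-4,8 \right)} = 0^{2} = 0$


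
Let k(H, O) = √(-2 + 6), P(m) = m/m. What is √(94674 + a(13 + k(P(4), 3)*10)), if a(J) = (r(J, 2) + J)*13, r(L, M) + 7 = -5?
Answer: √94947 ≈ 308.13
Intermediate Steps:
r(L, M) = -12 (r(L, M) = -7 - 5 = -12)
P(m) = 1
k(H, O) = 2 (k(H, O) = √4 = 2)
a(J) = -156 + 13*J (a(J) = (-12 + J)*13 = -156 + 13*J)
√(94674 + a(13 + k(P(4), 3)*10)) = √(94674 + (-156 + 13*(13 + 2*10))) = √(94674 + (-156 + 13*(13 + 20))) = √(94674 + (-156 + 13*33)) = √(94674 + (-156 + 429)) = √(94674 + 273) = √94947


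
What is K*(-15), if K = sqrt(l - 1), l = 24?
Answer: -15*sqrt(23) ≈ -71.938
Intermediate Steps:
K = sqrt(23) (K = sqrt(24 - 1) = sqrt(23) ≈ 4.7958)
K*(-15) = sqrt(23)*(-15) = -15*sqrt(23)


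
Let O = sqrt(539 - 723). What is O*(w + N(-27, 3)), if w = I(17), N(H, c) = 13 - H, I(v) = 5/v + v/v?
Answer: 1404*I*sqrt(46)/17 ≈ 560.14*I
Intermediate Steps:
I(v) = 1 + 5/v (I(v) = 5/v + 1 = 1 + 5/v)
w = 22/17 (w = (5 + 17)/17 = (1/17)*22 = 22/17 ≈ 1.2941)
O = 2*I*sqrt(46) (O = sqrt(-184) = 2*I*sqrt(46) ≈ 13.565*I)
O*(w + N(-27, 3)) = (2*I*sqrt(46))*(22/17 + (13 - 1*(-27))) = (2*I*sqrt(46))*(22/17 + (13 + 27)) = (2*I*sqrt(46))*(22/17 + 40) = (2*I*sqrt(46))*(702/17) = 1404*I*sqrt(46)/17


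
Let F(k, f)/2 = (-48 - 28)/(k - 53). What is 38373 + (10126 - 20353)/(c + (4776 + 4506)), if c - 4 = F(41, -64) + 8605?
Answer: 294431646/7673 ≈ 38372.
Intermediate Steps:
F(k, f) = -152/(-53 + k) (F(k, f) = 2*((-48 - 28)/(k - 53)) = 2*(-76/(-53 + k)) = -152/(-53 + k))
c = 25865/3 (c = 4 + (-152/(-53 + 41) + 8605) = 4 + (-152/(-12) + 8605) = 4 + (-152*(-1/12) + 8605) = 4 + (38/3 + 8605) = 4 + 25853/3 = 25865/3 ≈ 8621.7)
38373 + (10126 - 20353)/(c + (4776 + 4506)) = 38373 + (10126 - 20353)/(25865/3 + (4776 + 4506)) = 38373 - 10227/(25865/3 + 9282) = 38373 - 10227/53711/3 = 38373 - 10227*3/53711 = 38373 - 4383/7673 = 294431646/7673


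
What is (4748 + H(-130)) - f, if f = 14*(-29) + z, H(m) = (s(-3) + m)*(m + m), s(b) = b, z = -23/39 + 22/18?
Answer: 4648804/117 ≈ 39733.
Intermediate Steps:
z = 74/117 (z = -23*1/39 + 22*(1/18) = -23/39 + 11/9 = 74/117 ≈ 0.63248)
H(m) = 2*m*(-3 + m) (H(m) = (-3 + m)*(m + m) = (-3 + m)*(2*m) = 2*m*(-3 + m))
f = -47428/117 (f = 14*(-29) + 74/117 = -406 + 74/117 = -47428/117 ≈ -405.37)
(4748 + H(-130)) - f = (4748 + 2*(-130)*(-3 - 130)) - 1*(-47428/117) = (4748 + 2*(-130)*(-133)) + 47428/117 = (4748 + 34580) + 47428/117 = 39328 + 47428/117 = 4648804/117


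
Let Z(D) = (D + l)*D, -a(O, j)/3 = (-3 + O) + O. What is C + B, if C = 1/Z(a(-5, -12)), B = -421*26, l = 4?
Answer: -18356441/1677 ≈ -10946.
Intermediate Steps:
a(O, j) = 9 - 6*O (a(O, j) = -3*((-3 + O) + O) = -3*(-3 + 2*O) = 9 - 6*O)
Z(D) = D*(4 + D) (Z(D) = (D + 4)*D = (4 + D)*D = D*(4 + D))
B = -10946
C = 1/1677 (C = 1/((9 - 6*(-5))*(4 + (9 - 6*(-5)))) = 1/((9 + 30)*(4 + (9 + 30))) = 1/(39*(4 + 39)) = 1/(39*43) = 1/1677 ≈ 0.00059630)
C + B = 1/1677 - 10946 = -18356441/1677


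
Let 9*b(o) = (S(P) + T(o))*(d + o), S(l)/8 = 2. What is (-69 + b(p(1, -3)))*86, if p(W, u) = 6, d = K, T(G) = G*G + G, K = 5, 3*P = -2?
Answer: 1462/9 ≈ 162.44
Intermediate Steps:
P = -⅔ (P = (⅓)*(-2) = -⅔ ≈ -0.66667)
T(G) = G + G² (T(G) = G² + G = G + G²)
S(l) = 16 (S(l) = 8*2 = 16)
d = 5
b(o) = (5 + o)*(16 + o*(1 + o))/9 (b(o) = ((16 + o*(1 + o))*(5 + o))/9 = ((5 + o)*(16 + o*(1 + o)))/9 = (5 + o)*(16 + o*(1 + o))/9)
(-69 + b(p(1, -3)))*86 = (-69 + (80/9 + (⅑)*6³ + (⅔)*6² + (7/3)*6))*86 = (-69 + (80/9 + (⅑)*216 + (⅔)*36 + 14))*86 = (-69 + (80/9 + 24 + 24 + 14))*86 = (-69 + 638/9)*86 = (17/9)*86 = 1462/9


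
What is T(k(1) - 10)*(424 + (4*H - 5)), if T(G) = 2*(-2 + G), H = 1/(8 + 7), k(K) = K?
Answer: -138358/15 ≈ -9223.9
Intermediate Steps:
H = 1/15 ≈ 0.066667
T(G) = -4 + 2*G
T(k(1) - 10)*(424 + (4*H - 5)) = (-4 + 2*(1 - 10))*(424 + (4*(1/15) - 5)) = (-4 + 2*(-9))*(424 + (4/15 - 5)) = (-4 - 18)*(424 - 71/15) = -22*6289/15 = -138358/15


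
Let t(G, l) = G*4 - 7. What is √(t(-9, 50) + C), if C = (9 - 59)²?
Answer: 3*√273 ≈ 49.568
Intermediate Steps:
t(G, l) = -7 + 4*G (t(G, l) = 4*G - 7 = -7 + 4*G)
C = 2500 (C = (-50)² = 2500)
√(t(-9, 50) + C) = √((-7 + 4*(-9)) + 2500) = √((-7 - 36) + 2500) = √(-43 + 2500) = √2457 = 3*√273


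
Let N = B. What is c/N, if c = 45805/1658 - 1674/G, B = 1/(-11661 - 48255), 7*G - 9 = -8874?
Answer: -1416313611078/816565 ≈ -1.7345e+6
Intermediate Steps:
G = -8865/7 (G = 9/7 + (1/7)*(-8874) = 9/7 - 8874/7 = -8865/7 ≈ -1266.4)
B = -1/59916 (B = 1/(-59916) = -1/59916 ≈ -1.6690e-5)
N = -1/59916 ≈ -1.6690e-5
c = 47276641/1633130 (c = 45805/1658 - 1674/(-8865/7) = 45805*(1/1658) - 1674*(-7/8865) = 45805/1658 + 1302/985 = 47276641/1633130 ≈ 28.948)
c/N = 47276641/(1633130*(-1/59916)) = (47276641/1633130)*(-59916) = -1416313611078/816565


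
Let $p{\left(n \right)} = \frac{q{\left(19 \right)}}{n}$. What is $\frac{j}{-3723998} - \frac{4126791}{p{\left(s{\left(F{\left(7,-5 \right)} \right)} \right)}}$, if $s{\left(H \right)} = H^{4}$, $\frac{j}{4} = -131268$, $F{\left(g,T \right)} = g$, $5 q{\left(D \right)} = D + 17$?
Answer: $- \frac{30749129658877583}{22343988} \approx -1.3762 \cdot 10^{9}$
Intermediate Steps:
$q{\left(D \right)} = \frac{17}{5} + \frac{D}{5}$ ($q{\left(D \right)} = \frac{D + 17}{5} = \frac{17 + D}{5} = \frac{17}{5} + \frac{D}{5}$)
$j = -525072$ ($j = 4 \left(-131268\right) = -525072$)
$p{\left(n \right)} = \frac{36}{5 n}$ ($p{\left(n \right)} = \frac{\frac{17}{5} + \frac{1}{5} \cdot 19}{n} = \frac{\frac{17}{5} + \frac{19}{5}}{n} = \frac{36}{5 n}$)
$\frac{j}{-3723998} - \frac{4126791}{p{\left(s{\left(F{\left(7,-5 \right)} \right)} \right)}} = - \frac{525072}{-3723998} - \frac{4126791}{\frac{36}{5} \frac{1}{7^{4}}} = \left(-525072\right) \left(- \frac{1}{3723998}\right) - \frac{4126791}{\frac{36}{5} \cdot \frac{1}{2401}} = \frac{262536}{1861999} - \frac{4126791}{\frac{36}{5} \cdot \frac{1}{2401}} = \frac{262536}{1861999} - \frac{4126791}{\frac{36}{12005}} = \frac{262536}{1861999} - \frac{16514041985}{12} = - \frac{30749129658877583}{22343988}$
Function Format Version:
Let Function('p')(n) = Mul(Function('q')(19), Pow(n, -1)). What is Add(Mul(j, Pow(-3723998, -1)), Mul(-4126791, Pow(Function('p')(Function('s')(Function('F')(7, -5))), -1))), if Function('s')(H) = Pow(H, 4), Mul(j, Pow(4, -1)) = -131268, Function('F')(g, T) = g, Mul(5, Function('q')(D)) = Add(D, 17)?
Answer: Rational(-30749129658877583, 22343988) ≈ -1.3762e+9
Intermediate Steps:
Function('q')(D) = Add(Rational(17, 5), Mul(Rational(1, 5), D)) (Function('q')(D) = Mul(Rational(1, 5), Add(D, 17)) = Mul(Rational(1, 5), Add(17, D)) = Add(Rational(17, 5), Mul(Rational(1, 5), D)))
j = -525072 (j = Mul(4, -131268) = -525072)
Function('p')(n) = Mul(Rational(36, 5), Pow(n, -1)) (Function('p')(n) = Mul(Add(Rational(17, 5), Mul(Rational(1, 5), 19)), Pow(n, -1)) = Mul(Add(Rational(17, 5), Rational(19, 5)), Pow(n, -1)) = Mul(Rational(36, 5), Pow(n, -1)))
Add(Mul(j, Pow(-3723998, -1)), Mul(-4126791, Pow(Function('p')(Function('s')(Function('F')(7, -5))), -1))) = Add(Mul(-525072, Pow(-3723998, -1)), Mul(-4126791, Pow(Mul(Rational(36, 5), Pow(Pow(7, 4), -1)), -1))) = Add(Mul(-525072, Rational(-1, 3723998)), Mul(-4126791, Pow(Mul(Rational(36, 5), Pow(2401, -1)), -1))) = Add(Rational(262536, 1861999), Mul(-4126791, Pow(Mul(Rational(36, 5), Rational(1, 2401)), -1))) = Add(Rational(262536, 1861999), Mul(-4126791, Pow(Rational(36, 12005), -1))) = Add(Rational(262536, 1861999), Mul(-4126791, Rational(12005, 36))) = Add(Rational(262536, 1861999), Rational(-16514041985, 12)) = Rational(-30749129658877583, 22343988)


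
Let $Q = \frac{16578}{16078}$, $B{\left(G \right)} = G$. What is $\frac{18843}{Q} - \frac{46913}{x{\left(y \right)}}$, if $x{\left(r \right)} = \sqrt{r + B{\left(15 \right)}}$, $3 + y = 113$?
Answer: $\frac{50492959}{2763} - \frac{46913 \sqrt{5}}{25} \approx 14079.0$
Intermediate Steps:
$Q = \frac{8289}{8039}$ ($Q = 16578 \cdot \frac{1}{16078} = \frac{8289}{8039} \approx 1.0311$)
$y = 110$ ($y = -3 + 113 = 110$)
$x{\left(r \right)} = \sqrt{15 + r}$ ($x{\left(r \right)} = \sqrt{r + 15} = \sqrt{15 + r}$)
$\frac{18843}{Q} - \frac{46913}{x{\left(y \right)}} = \frac{18843}{\frac{8289}{8039}} - \frac{46913}{\sqrt{15 + 110}} = 18843 \cdot \frac{8039}{8289} - \frac{46913}{\sqrt{125}} = \frac{50492959}{2763} - \frac{46913}{5 \sqrt{5}} = \frac{50492959}{2763} - 46913 \frac{\sqrt{5}}{25} = \frac{50492959}{2763} - \frac{46913 \sqrt{5}}{25}$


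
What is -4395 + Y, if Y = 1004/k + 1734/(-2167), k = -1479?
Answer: -14090684489/3204993 ≈ -4396.5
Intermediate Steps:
Y = -4740254/3204993 (Y = 1004/(-1479) + 1734/(-2167) = 1004*(-1/1479) + 1734*(-1/2167) = -1004/1479 - 1734/2167 = -4740254/3204993 ≈ -1.4790)
-4395 + Y = -4395 - 4740254/3204993 = -14090684489/3204993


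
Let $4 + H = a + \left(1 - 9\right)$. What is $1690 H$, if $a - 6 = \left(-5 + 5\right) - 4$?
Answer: $-16900$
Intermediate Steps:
$a = 2$ ($a = 6 + \left(\left(-5 + 5\right) - 4\right) = 6 + \left(0 - 4\right) = 6 - 4 = 2$)
$H = -10$ ($H = -4 + \left(2 + \left(1 - 9\right)\right) = -4 + \left(2 - 8\right) = -4 - 6 = -10$)
$1690 H = 1690 \left(-10\right) = -16900$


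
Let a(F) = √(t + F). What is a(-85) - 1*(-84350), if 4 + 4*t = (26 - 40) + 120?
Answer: 84350 + I*√238/2 ≈ 84350.0 + 7.7136*I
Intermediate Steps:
t = 51/2 (t = -1 + ((26 - 40) + 120)/4 = -1 + (-14 + 120)/4 = -1 + (¼)*106 = -1 + 53/2 = 51/2 ≈ 25.500)
a(F) = √(51/2 + F)
a(-85) - 1*(-84350) = √(102 + 4*(-85))/2 - 1*(-84350) = √(102 - 340)/2 + 84350 = √(-238)/2 + 84350 = (I*√238)/2 + 84350 = I*√238/2 + 84350 = 84350 + I*√238/2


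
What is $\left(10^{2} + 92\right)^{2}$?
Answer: $36864$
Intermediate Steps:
$\left(10^{2} + 92\right)^{2} = \left(100 + 92\right)^{2} = 192^{2} = 36864$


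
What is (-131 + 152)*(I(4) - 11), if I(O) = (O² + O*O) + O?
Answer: 525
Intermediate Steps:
I(O) = O + 2*O² (I(O) = (O² + O²) + O = 2*O² + O = O + 2*O²)
(-131 + 152)*(I(4) - 11) = (-131 + 152)*(4*(1 + 2*4) - 11) = 21*(4*(1 + 8) - 11) = 21*(4*9 - 11) = 21*(36 - 11) = 21*25 = 525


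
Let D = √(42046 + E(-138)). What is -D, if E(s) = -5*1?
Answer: -√42041 ≈ -205.04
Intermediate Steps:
E(s) = -5
D = √42041 (D = √(42046 - 5) = √42041 ≈ 205.04)
-D = -√42041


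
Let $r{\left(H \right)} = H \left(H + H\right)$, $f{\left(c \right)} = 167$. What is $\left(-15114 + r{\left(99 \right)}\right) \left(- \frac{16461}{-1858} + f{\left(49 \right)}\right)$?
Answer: $\frac{733220268}{929} \approx 7.8926 \cdot 10^{5}$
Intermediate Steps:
$r{\left(H \right)} = 2 H^{2}$ ($r{\left(H \right)} = H 2 H = 2 H^{2}$)
$\left(-15114 + r{\left(99 \right)}\right) \left(- \frac{16461}{-1858} + f{\left(49 \right)}\right) = \left(-15114 + 2 \cdot 99^{2}\right) \left(- \frac{16461}{-1858} + 167\right) = \left(-15114 + 2 \cdot 9801\right) \left(\left(-16461\right) \left(- \frac{1}{1858}\right) + 167\right) = \left(-15114 + 19602\right) \left(\frac{16461}{1858} + 167\right) = 4488 \cdot \frac{326747}{1858} = \frac{733220268}{929}$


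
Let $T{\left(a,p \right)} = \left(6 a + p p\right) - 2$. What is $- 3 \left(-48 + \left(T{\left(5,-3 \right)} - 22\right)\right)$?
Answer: $99$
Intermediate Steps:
$T{\left(a,p \right)} = -2 + p^{2} + 6 a$ ($T{\left(a,p \right)} = \left(6 a + p^{2}\right) - 2 = \left(p^{2} + 6 a\right) - 2 = -2 + p^{2} + 6 a$)
$- 3 \left(-48 + \left(T{\left(5,-3 \right)} - 22\right)\right) = - 3 \left(-48 + \left(\left(-2 + \left(-3\right)^{2} + 6 \cdot 5\right) - 22\right)\right) = - 3 \left(-48 + \left(\left(-2 + 9 + 30\right) - 22\right)\right) = - 3 \left(-48 + \left(37 - 22\right)\right) = - 3 \left(-48 + 15\right) = \left(-3\right) \left(-33\right) = 99$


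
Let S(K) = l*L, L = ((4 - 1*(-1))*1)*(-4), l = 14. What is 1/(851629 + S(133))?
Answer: 1/851349 ≈ 1.1746e-6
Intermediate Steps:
L = -20 (L = ((4 + 1)*1)*(-4) = (5*1)*(-4) = 5*(-4) = -20)
S(K) = -280 (S(K) = 14*(-20) = -280)
1/(851629 + S(133)) = 1/(851629 - 280) = 1/851349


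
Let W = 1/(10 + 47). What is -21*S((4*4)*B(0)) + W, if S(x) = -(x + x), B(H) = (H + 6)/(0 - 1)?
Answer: -229823/57 ≈ -4032.0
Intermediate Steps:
B(H) = -6 - H (B(H) = (6 + H)/(-1) = (6 + H)*(-1) = -6 - H)
S(x) = -2*x
W = 1/57 ≈ 0.017544
-21*S((4*4)*B(0)) + W = -(-42)*(4*4)*(-6 - 1*0) + 1/57 = -(-42)*16*(-6 + 0) + 1/57 = -(-42)*16*(-6) + 1/57 = -(-42)*(-96) + 1/57 = -21*192 + 1/57 = -4032 + 1/57 = -229823/57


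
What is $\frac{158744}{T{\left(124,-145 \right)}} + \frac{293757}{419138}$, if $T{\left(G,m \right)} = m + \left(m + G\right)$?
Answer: $- \frac{33243439505}{34788454} \approx -955.59$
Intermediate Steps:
$T{\left(G,m \right)} = G + 2 m$ ($T{\left(G,m \right)} = m + \left(G + m\right) = G + 2 m$)
$\frac{158744}{T{\left(124,-145 \right)}} + \frac{293757}{419138} = \frac{158744}{124 + 2 \left(-145\right)} + \frac{293757}{419138} = \frac{158744}{124 - 290} + 293757 \cdot \frac{1}{419138} = \frac{158744}{-166} + \frac{293757}{419138} = 158744 \left(- \frac{1}{166}\right) + \frac{293757}{419138} = - \frac{79372}{83} + \frac{293757}{419138} = - \frac{33243439505}{34788454}$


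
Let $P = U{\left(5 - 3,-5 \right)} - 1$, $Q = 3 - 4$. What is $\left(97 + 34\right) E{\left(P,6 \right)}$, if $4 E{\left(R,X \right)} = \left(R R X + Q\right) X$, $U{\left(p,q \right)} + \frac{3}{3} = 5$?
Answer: $\frac{20829}{2} \approx 10415.0$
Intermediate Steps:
$U{\left(p,q \right)} = 4$ ($U{\left(p,q \right)} = -1 + 5 = 4$)
$Q = -1$ ($Q = 3 - 4 = -1$)
$P = 3$ ($P = 4 - 1 = 3$)
$E{\left(R,X \right)} = \frac{X \left(-1 + X R^{2}\right)}{4}$ ($E{\left(R,X \right)} = \frac{\left(R R X - 1\right) X}{4} = \frac{\left(R^{2} X - 1\right) X}{4} = \frac{\left(X R^{2} - 1\right) X}{4} = \frac{\left(-1 + X R^{2}\right) X}{4} = \frac{X \left(-1 + X R^{2}\right)}{4}$)
$\left(97 + 34\right) E{\left(P,6 \right)} = \left(97 + 34\right) \frac{1}{4} \cdot 6 \left(-1 + 6 \cdot 3^{2}\right) = 131 \cdot \frac{1}{4} \cdot 6 \left(-1 + 6 \cdot 9\right) = 131 \cdot \frac{1}{4} \cdot 6 \left(-1 + 54\right) = 131 \cdot \frac{1}{4} \cdot 6 \cdot 53 = 131 \cdot \frac{159}{2} = \frac{20829}{2}$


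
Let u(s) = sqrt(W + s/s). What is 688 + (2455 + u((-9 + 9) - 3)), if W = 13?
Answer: 3143 + sqrt(14) ≈ 3146.7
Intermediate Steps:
u(s) = sqrt(14) (u(s) = sqrt(13 + s/s) = sqrt(13 + 1) = sqrt(14))
688 + (2455 + u((-9 + 9) - 3)) = 688 + (2455 + sqrt(14)) = 3143 + sqrt(14)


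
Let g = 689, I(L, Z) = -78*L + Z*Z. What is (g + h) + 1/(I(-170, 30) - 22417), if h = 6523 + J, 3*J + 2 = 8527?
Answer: 249039374/24771 ≈ 10054.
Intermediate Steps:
J = 8525/3 (J = -2/3 + (1/3)*8527 = -2/3 + 8527/3 = 8525/3 ≈ 2841.7)
I(L, Z) = Z**2 - 78*L (I(L, Z) = -78*L + Z**2 = Z**2 - 78*L)
h = 28094/3 (h = 6523 + 8525/3 = 28094/3 ≈ 9364.7)
(g + h) + 1/(I(-170, 30) - 22417) = (689 + 28094/3) + 1/((30**2 - 78*(-170)) - 22417) = 30161/3 + 1/((900 + 13260) - 22417) = 30161/3 + 1/(14160 - 22417) = 30161/3 + 1/(-8257) = 30161/3 - 1/8257 = 249039374/24771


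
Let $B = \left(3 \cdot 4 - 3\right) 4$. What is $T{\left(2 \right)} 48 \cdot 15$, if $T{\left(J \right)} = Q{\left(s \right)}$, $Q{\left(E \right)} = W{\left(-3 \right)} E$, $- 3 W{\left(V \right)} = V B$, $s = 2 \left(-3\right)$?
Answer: $-155520$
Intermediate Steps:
$s = -6$
$B = 36$ ($B = \left(12 - 3\right) 4 = 9 \cdot 4 = 36$)
$W{\left(V \right)} = - 12 V$ ($W{\left(V \right)} = - \frac{V 36}{3} = - \frac{36 V}{3} = - 12 V$)
$Q{\left(E \right)} = 36 E$ ($Q{\left(E \right)} = \left(-12\right) \left(-3\right) E = 36 E$)
$T{\left(J \right)} = -216$ ($T{\left(J \right)} = 36 \left(-6\right) = -216$)
$T{\left(2 \right)} 48 \cdot 15 = - 216 \cdot 48 \cdot 15 = \left(-216\right) 720 = -155520$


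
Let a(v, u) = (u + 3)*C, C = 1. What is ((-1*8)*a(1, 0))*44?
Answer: -1056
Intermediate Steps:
a(v, u) = 3 + u (a(v, u) = (u + 3)*1 = (3 + u)*1 = 3 + u)
((-1*8)*a(1, 0))*44 = ((-1*8)*(3 + 0))*44 = -8*3*44 = -24*44 = -1056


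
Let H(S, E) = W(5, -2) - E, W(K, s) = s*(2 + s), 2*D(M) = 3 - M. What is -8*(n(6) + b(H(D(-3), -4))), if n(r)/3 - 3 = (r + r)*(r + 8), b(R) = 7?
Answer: -4160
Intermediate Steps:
D(M) = 3/2 - M/2 (D(M) = (3 - M)/2 = 3/2 - M/2)
H(S, E) = -E (H(S, E) = -2*(2 - 2) - E = -2*0 - E = 0 - E = -E)
n(r) = 9 + 6*r*(8 + r) (n(r) = 9 + 3*((r + r)*(r + 8)) = 9 + 3*((2*r)*(8 + r)) = 9 + 3*(2*r*(8 + r)) = 9 + 6*r*(8 + r))
-8*(n(6) + b(H(D(-3), -4))) = -8*((9 + 6*6**2 + 48*6) + 7) = -8*((9 + 6*36 + 288) + 7) = -8*((9 + 216 + 288) + 7) = -8*(513 + 7) = -8*520 = -4160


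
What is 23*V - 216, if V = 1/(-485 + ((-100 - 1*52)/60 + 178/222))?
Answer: -58362141/270136 ≈ -216.05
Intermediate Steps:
V = -555/270136 (V = 1/(-485 + ((-100 - 52)*(1/60) + 178*(1/222))) = 1/(-485 + (-152*1/60 + 89/111)) = 1/(-485 + (-38/15 + 89/111)) = 1/(-485 - 961/555) = 1/(-270136/555) = -555/270136 ≈ -0.0020545)
23*V - 216 = 23*(-555/270136) - 216 = -12765/270136 - 216 = -58362141/270136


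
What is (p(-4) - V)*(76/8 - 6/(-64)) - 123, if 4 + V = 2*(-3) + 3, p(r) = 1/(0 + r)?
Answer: -7455/128 ≈ -58.242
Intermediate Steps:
p(r) = 1/r
V = -7 (V = -4 + (2*(-3) + 3) = -4 + (-6 + 3) = -4 - 3 = -7)
(p(-4) - V)*(76/8 - 6/(-64)) - 123 = (1/(-4) - 1*(-7))*(76/8 - 6/(-64)) - 123 = (-1/4 + 7)*(76*(1/8) - 6*(-1/64)) - 123 = 27*(19/2 + 3/32)/4 - 123 = (27/4)*(307/32) - 123 = 8289/128 - 123 = -7455/128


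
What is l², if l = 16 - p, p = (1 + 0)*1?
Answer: 225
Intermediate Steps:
p = 1 (p = 1*1 = 1)
l = 15 (l = 16 - 1*1 = 16 - 1 = 15)
l² = 15² = 225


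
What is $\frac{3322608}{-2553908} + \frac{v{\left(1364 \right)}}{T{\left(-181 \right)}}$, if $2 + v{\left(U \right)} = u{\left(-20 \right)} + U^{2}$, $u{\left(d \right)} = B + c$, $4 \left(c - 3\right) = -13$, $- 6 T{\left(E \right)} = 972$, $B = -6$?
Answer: $- \frac{4752052811123}{413733096} \approx -11486.0$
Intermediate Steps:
$T{\left(E \right)} = -162$ ($T{\left(E \right)} = \left(- \frac{1}{6}\right) 972 = -162$)
$c = - \frac{1}{4}$ ($c = 3 + \frac{1}{4} \left(-13\right) = 3 - \frac{13}{4} = - \frac{1}{4} \approx -0.25$)
$u{\left(d \right)} = - \frac{25}{4}$ ($u{\left(d \right)} = -6 - \frac{1}{4} = - \frac{25}{4}$)
$v{\left(U \right)} = - \frac{33}{4} + U^{2}$ ($v{\left(U \right)} = -2 + \left(- \frac{25}{4} + U^{2}\right) = - \frac{33}{4} + U^{2}$)
$\frac{3322608}{-2553908} + \frac{v{\left(1364 \right)}}{T{\left(-181 \right)}} = \frac{3322608}{-2553908} + \frac{- \frac{33}{4} + 1364^{2}}{-162} = 3322608 \left(- \frac{1}{2553908}\right) + \left(- \frac{33}{4} + 1860496\right) \left(- \frac{1}{162}\right) = - \frac{830652}{638477} + \frac{7441951}{4} \left(- \frac{1}{162}\right) = - \frac{830652}{638477} - \frac{7441951}{648} = - \frac{4752052811123}{413733096}$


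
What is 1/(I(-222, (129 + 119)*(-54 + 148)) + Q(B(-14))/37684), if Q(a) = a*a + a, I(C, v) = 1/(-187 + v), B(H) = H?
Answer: 435721250/2123217 ≈ 205.22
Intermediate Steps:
Q(a) = a + a**2 (Q(a) = a**2 + a = a + a**2)
1/(I(-222, (129 + 119)*(-54 + 148)) + Q(B(-14))/37684) = 1/(1/(-187 + (129 + 119)*(-54 + 148)) - 14*(1 - 14)/37684) = 1/(1/(-187 + 248*94) - 14*(-13)*(1/37684)) = 1/(1/(-187 + 23312) + 182*(1/37684)) = 1/(1/23125 + 91/18842) = 1/(2123217/435721250) = 435721250/2123217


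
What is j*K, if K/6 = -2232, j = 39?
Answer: -522288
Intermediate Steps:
K = -13392 (K = 6*(-2232) = -13392)
j*K = 39*(-13392) = -522288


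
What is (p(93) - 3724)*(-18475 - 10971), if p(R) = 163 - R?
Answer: 107595684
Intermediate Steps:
(p(93) - 3724)*(-18475 - 10971) = ((163 - 1*93) - 3724)*(-18475 - 10971) = ((163 - 93) - 3724)*(-29446) = (70 - 3724)*(-29446) = -3654*(-29446) = 107595684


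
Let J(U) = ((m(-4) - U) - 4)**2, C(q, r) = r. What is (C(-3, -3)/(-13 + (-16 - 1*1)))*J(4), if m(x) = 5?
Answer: 9/10 ≈ 0.90000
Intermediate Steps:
J(U) = (1 - U)**2 (J(U) = ((5 - U) - 4)**2 = (1 - U)**2)
(C(-3, -3)/(-13 + (-16 - 1*1)))*J(4) = (-3/(-13 + (-16 - 1*1)))*(-1 + 4)**2 = -3/(-13 + (-16 - 1))*3**2 = -3/(-13 - 17)*9 = -3/(-30)*9 = -3*(-1/30)*9 = (1/10)*9 = 9/10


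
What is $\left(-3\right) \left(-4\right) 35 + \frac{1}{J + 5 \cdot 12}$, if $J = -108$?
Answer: $\frac{20159}{48} \approx 419.98$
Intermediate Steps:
$\left(-3\right) \left(-4\right) 35 + \frac{1}{J + 5 \cdot 12} = \left(-3\right) \left(-4\right) 35 + \frac{1}{-108 + 5 \cdot 12} = 12 \cdot 35 + \frac{1}{-108 + 60} = 420 + \frac{1}{-48} = 420 - \frac{1}{48} = \frac{20159}{48}$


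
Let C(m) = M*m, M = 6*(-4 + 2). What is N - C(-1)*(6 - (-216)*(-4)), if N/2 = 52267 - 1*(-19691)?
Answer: 154212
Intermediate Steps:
N = 143916 (N = 2*(52267 - 1*(-19691)) = 2*(52267 + 19691) = 2*71958 = 143916)
M = -12 (M = 6*(-2) = -12)
C(m) = -12*m
N - C(-1)*(6 - (-216)*(-4)) = 143916 - (-12*(-1))*(6 - (-216)*(-4)) = 143916 - 12*(6 - 27*32) = 143916 - 12*(6 - 864) = 143916 - 12*(-858) = 143916 - 1*(-10296) = 143916 + 10296 = 154212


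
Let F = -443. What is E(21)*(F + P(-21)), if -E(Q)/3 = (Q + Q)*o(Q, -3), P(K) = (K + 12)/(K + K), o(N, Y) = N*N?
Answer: 24603831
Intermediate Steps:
o(N, Y) = N²
P(K) = (12 + K)/(2*K) (P(K) = (12 + K)/((2*K)) = (12 + K)*(1/(2*K)) = (12 + K)/(2*K))
E(Q) = -6*Q³ (E(Q) = -3*(Q + Q)*Q² = -3*2*Q*Q² = -6*Q³)
E(21)*(F + P(-21)) = (-6*21³)*(-443 + (½)*(12 - 21)/(-21)) = (-6*9261)*(-443 + (½)*(-1/21)*(-9)) = -55566*(-443 + 3/14) = -55566*(-6199/14) = 24603831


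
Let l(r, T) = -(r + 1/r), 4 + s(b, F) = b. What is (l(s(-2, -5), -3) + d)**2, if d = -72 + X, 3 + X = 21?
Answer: 82369/36 ≈ 2288.0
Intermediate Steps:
s(b, F) = -4 + b
X = 18 (X = -3 + 21 = 18)
l(r, T) = -r - 1/r
d = -54 (d = -72 + 18 = -54)
(l(s(-2, -5), -3) + d)**2 = ((-(-4 - 2) - 1/(-4 - 2)) - 54)**2 = ((-1*(-6) - 1/(-6)) - 54)**2 = ((6 - 1*(-1/6)) - 54)**2 = ((6 + 1/6) - 54)**2 = (37/6 - 54)**2 = (-287/6)**2 = 82369/36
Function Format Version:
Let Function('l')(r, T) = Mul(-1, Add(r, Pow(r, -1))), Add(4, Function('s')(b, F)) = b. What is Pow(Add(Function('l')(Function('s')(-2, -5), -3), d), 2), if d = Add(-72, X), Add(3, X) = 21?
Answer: Rational(82369, 36) ≈ 2288.0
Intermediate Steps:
Function('s')(b, F) = Add(-4, b)
X = 18 (X = Add(-3, 21) = 18)
Function('l')(r, T) = Add(Mul(-1, r), Mul(-1, Pow(r, -1)))
d = -54 (d = Add(-72, 18) = -54)
Pow(Add(Function('l')(Function('s')(-2, -5), -3), d), 2) = Pow(Add(Add(Mul(-1, Add(-4, -2)), Mul(-1, Pow(Add(-4, -2), -1))), -54), 2) = Pow(Add(Add(Mul(-1, -6), Mul(-1, Pow(-6, -1))), -54), 2) = Pow(Add(Add(6, Mul(-1, Rational(-1, 6))), -54), 2) = Pow(Add(Add(6, Rational(1, 6)), -54), 2) = Pow(Add(Rational(37, 6), -54), 2) = Pow(Rational(-287, 6), 2) = Rational(82369, 36)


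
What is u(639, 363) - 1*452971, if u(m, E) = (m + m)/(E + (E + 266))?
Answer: -224672977/496 ≈ -4.5297e+5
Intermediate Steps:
u(m, E) = 2*m/(266 + 2*E) (u(m, E) = (2*m)/(E + (266 + E)) = (2*m)/(266 + 2*E) = 2*m/(266 + 2*E))
u(639, 363) - 1*452971 = 639/(133 + 363) - 1*452971 = 639/496 - 452971 = -224672977/496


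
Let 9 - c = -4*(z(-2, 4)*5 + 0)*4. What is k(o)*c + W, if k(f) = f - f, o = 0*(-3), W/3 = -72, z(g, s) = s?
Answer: -216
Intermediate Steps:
W = -216 (W = 3*(-72) = -216)
o = 0
c = 329 (c = 9 - (-4*(4*5 + 0))*4 = 9 - (-4*(20 + 0))*4 = 9 - (-4*20)*4 = 9 - (-80)*4 = 9 - 1*(-320) = 9 + 320 = 329)
k(f) = 0
k(o)*c + W = 0*329 - 216 = 0 - 216 = -216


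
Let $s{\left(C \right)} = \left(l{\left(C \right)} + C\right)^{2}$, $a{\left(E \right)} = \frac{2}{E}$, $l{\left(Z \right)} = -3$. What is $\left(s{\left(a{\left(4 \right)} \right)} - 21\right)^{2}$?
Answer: $\frac{3481}{16} \approx 217.56$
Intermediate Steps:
$s{\left(C \right)} = \left(-3 + C\right)^{2}$
$\left(s{\left(a{\left(4 \right)} \right)} - 21\right)^{2} = \left(\left(-3 + \frac{2}{4}\right)^{2} - 21\right)^{2} = \left(\left(-3 + 2 \cdot \frac{1}{4}\right)^{2} - 21\right)^{2} = \left(\left(-3 + \frac{1}{2}\right)^{2} - 21\right)^{2} = \left(\left(- \frac{5}{2}\right)^{2} - 21\right)^{2} = \left(\frac{25}{4} - 21\right)^{2} = \left(- \frac{59}{4}\right)^{2} = \frac{3481}{16}$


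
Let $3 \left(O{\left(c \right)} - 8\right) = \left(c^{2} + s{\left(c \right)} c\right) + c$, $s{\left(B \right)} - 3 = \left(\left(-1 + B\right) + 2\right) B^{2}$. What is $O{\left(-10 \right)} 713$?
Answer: $2158964$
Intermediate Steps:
$s{\left(B \right)} = 3 + B^{2} \left(1 + B\right)$ ($s{\left(B \right)} = 3 + \left(\left(-1 + B\right) + 2\right) B^{2} = 3 + \left(1 + B\right) B^{2} = 3 + B^{2} \left(1 + B\right)$)
$O{\left(c \right)} = 8 + \frac{c}{3} + \frac{c^{2}}{3} + \frac{c \left(3 + c^{2} + c^{3}\right)}{3}$ ($O{\left(c \right)} = 8 + \frac{\left(c^{2} + \left(3 + c^{2} + c^{3}\right) c\right) + c}{3} = 8 + \frac{\left(c^{2} + c \left(3 + c^{2} + c^{3}\right)\right) + c}{3} = 8 + \frac{c + c^{2} + c \left(3 + c^{2} + c^{3}\right)}{3} = 8 + \left(\frac{c}{3} + \frac{c^{2}}{3} + \frac{c \left(3 + c^{2} + c^{3}\right)}{3}\right) = 8 + \frac{c}{3} + \frac{c^{2}}{3} + \frac{c \left(3 + c^{2} + c^{3}\right)}{3}$)
$O{\left(-10 \right)} 713 = \left(8 + \frac{\left(-10\right)^{2}}{3} + \frac{\left(-10\right)^{3}}{3} + \frac{\left(-10\right)^{4}}{3} + \frac{4}{3} \left(-10\right)\right) 713 = \left(8 + \frac{1}{3} \cdot 100 + \frac{1}{3} \left(-1000\right) + \frac{1}{3} \cdot 10000 - \frac{40}{3}\right) 713 = \left(8 + \frac{100}{3} - \frac{1000}{3} + \frac{10000}{3} - \frac{40}{3}\right) 713 = 3028 \cdot 713 = 2158964$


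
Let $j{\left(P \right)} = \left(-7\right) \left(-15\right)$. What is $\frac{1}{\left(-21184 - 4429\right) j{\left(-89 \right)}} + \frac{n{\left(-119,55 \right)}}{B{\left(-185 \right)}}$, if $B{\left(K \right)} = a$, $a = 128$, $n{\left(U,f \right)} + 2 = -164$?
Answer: $- \frac{223217359}{172119360} \approx -1.2969$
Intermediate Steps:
$n{\left(U,f \right)} = -166$ ($n{\left(U,f \right)} = -2 - 164 = -166$)
$j{\left(P \right)} = 105$
$B{\left(K \right)} = 128$
$\frac{1}{\left(-21184 - 4429\right) j{\left(-89 \right)}} + \frac{n{\left(-119,55 \right)}}{B{\left(-185 \right)}} = \frac{1}{\left(-21184 - 4429\right) 105} - \frac{166}{128} = \frac{1}{-25613} \cdot \frac{1}{105} - \frac{83}{64} = \left(- \frac{1}{25613}\right) \frac{1}{105} - \frac{83}{64} = - \frac{1}{2689365} - \frac{83}{64} = - \frac{223217359}{172119360}$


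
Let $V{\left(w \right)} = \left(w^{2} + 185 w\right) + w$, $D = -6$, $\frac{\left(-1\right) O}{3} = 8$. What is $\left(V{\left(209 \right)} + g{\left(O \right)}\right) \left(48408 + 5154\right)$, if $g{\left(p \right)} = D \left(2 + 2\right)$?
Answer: $4420525422$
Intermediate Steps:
$O = -24$ ($O = \left(-3\right) 8 = -24$)
$V{\left(w \right)} = w^{2} + 186 w$
$g{\left(p \right)} = -24$ ($g{\left(p \right)} = - 6 \left(2 + 2\right) = \left(-6\right) 4 = -24$)
$\left(V{\left(209 \right)} + g{\left(O \right)}\right) \left(48408 + 5154\right) = \left(209 \left(186 + 209\right) - 24\right) \left(48408 + 5154\right) = \left(209 \cdot 395 - 24\right) 53562 = \left(82555 - 24\right) 53562 = 82531 \cdot 53562 = 4420525422$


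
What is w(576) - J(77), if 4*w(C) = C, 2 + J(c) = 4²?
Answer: 130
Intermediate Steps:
J(c) = 14 (J(c) = -2 + 4² = -2 + 16 = 14)
w(C) = C/4
w(576) - J(77) = (¼)*576 - 1*14 = 144 - 14 = 130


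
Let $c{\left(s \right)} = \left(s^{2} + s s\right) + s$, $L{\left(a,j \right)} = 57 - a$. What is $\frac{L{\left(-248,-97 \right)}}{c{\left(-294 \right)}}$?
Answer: $\frac{305}{172578} \approx 0.0017673$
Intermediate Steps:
$c{\left(s \right)} = s + 2 s^{2}$ ($c{\left(s \right)} = \left(s^{2} + s^{2}\right) + s = 2 s^{2} + s = s + 2 s^{2}$)
$\frac{L{\left(-248,-97 \right)}}{c{\left(-294 \right)}} = \frac{57 - -248}{\left(-294\right) \left(1 + 2 \left(-294\right)\right)} = \frac{57 + 248}{\left(-294\right) \left(1 - 588\right)} = \frac{305}{\left(-294\right) \left(-587\right)} = \frac{305}{172578}$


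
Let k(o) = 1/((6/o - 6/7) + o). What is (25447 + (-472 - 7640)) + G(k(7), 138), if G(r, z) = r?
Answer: 121346/7 ≈ 17335.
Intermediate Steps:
k(o) = 1/(-6/7 + o + 6/o) (k(o) = 1/((6/o - 6*1/7) + o) = 1/((6/o - 6/7) + o) = 1/((-6/7 + 6/o) + o) = 1/(-6/7 + o + 6/o))
(25447 + (-472 - 7640)) + G(k(7), 138) = (25447 + (-472 - 7640)) + 7*7/(42 - 6*7 + 7*7**2) = (25447 - 8112) + 7*7/(42 - 42 + 7*49) = 17335 + 7*7/(42 - 42 + 343) = 17335 + 7*7/343 = 17335 + 7*7*(1/343) = 17335 + 1/7 = 121346/7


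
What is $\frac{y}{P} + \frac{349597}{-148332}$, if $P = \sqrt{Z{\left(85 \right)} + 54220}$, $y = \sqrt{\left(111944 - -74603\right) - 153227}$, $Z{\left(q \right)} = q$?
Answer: $- \frac{349597}{148332} + \frac{14 \sqrt{369274}}{10861} \approx -1.5735$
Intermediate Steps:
$y = 14 \sqrt{170}$ ($y = \sqrt{\left(111944 + 74603\right) - 153227} = \sqrt{186547 - 153227} = \sqrt{33320} = 14 \sqrt{170} \approx 182.54$)
$P = \sqrt{54305}$ ($P = \sqrt{85 + 54220} = \sqrt{54305} \approx 233.03$)
$\frac{y}{P} + \frac{349597}{-148332} = \frac{14 \sqrt{170}}{\sqrt{54305}} + \frac{349597}{-148332} = 14 \sqrt{170} \frac{\sqrt{54305}}{54305} + 349597 \left(- \frac{1}{148332}\right) = \frac{14 \sqrt{369274}}{10861} - \frac{349597}{148332} = - \frac{349597}{148332} + \frac{14 \sqrt{369274}}{10861}$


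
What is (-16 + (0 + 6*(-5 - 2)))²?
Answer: 3364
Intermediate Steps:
(-16 + (0 + 6*(-5 - 2)))² = (-16 + (0 + 6*(-7)))² = (-16 + (0 - 42))² = (-16 - 42)² = (-58)² = 3364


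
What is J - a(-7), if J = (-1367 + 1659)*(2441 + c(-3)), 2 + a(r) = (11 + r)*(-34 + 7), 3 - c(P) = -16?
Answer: 718430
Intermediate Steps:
c(P) = 19 (c(P) = 3 - 1*(-16) = 3 + 16 = 19)
a(r) = -299 - 27*r (a(r) = -2 + (11 + r)*(-34 + 7) = -2 + (11 + r)*(-27) = -2 + (-297 - 27*r) = -299 - 27*r)
J = 718320 (J = (-1367 + 1659)*(2441 + 19) = 292*2460 = 718320)
J - a(-7) = 718320 - (-299 - 27*(-7)) = 718320 - (-299 + 189) = 718320 - 1*(-110) = 718320 + 110 = 718430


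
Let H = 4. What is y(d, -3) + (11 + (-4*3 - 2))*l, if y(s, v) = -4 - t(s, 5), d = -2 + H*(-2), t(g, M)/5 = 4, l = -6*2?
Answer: 12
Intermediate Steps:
l = -12
t(g, M) = 20 (t(g, M) = 5*4 = 20)
d = -10 (d = -2 + 4*(-2) = -2 - 8 = -10)
y(s, v) = -24 (y(s, v) = -4 - 1*20 = -4 - 20 = -24)
y(d, -3) + (11 + (-4*3 - 2))*l = -24 + (11 + (-4*3 - 2))*(-12) = -24 + (11 + (-12 - 2))*(-12) = -24 + (11 - 14)*(-12) = -24 - 3*(-12) = -24 + 36 = 12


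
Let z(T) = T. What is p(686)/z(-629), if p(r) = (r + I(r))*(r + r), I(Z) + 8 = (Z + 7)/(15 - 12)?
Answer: -1247148/629 ≈ -1982.7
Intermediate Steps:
I(Z) = -17/3 + Z/3 (I(Z) = -8 + (Z + 7)/(15 - 12) = -8 + (7 + Z)/3 = -8 + (7 + Z)*(1/3) = -8 + (7/3 + Z/3) = -17/3 + Z/3)
p(r) = 2*r*(-17/3 + 4*r/3) (p(r) = (r + (-17/3 + r/3))*(r + r) = (-17/3 + 4*r/3)*(2*r) = 2*r*(-17/3 + 4*r/3))
p(686)/z(-629) = ((2/3)*686*(-17 + 4*686))/(-629) = ((2/3)*686*(-17 + 2744))*(-1/629) = ((2/3)*686*2727)*(-1/629) = 1247148*(-1/629) = -1247148/629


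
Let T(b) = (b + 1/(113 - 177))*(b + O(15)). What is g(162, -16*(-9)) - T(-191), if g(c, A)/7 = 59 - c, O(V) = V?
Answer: -137359/4 ≈ -34340.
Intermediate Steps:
g(c, A) = 413 - 7*c (g(c, A) = 7*(59 - c) = 413 - 7*c)
T(b) = (15 + b)*(-1/64 + b) (T(b) = (b + 1/(113 - 177))*(b + 15) = (b + 1/(-64))*(15 + b) = (b - 1/64)*(15 + b) = (-1/64 + b)*(15 + b) = (15 + b)*(-1/64 + b))
g(162, -16*(-9)) - T(-191) = (413 - 7*162) - (-15/64 + (-191)**2 + (959/64)*(-191)) = (413 - 1134) - (-15/64 + 36481 - 183169/64) = -721 - 1*134475/4 = -721 - 134475/4 = -137359/4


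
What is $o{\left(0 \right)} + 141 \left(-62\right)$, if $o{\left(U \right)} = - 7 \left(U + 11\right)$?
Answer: $-8819$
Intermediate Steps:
$o{\left(U \right)} = -77 - 7 U$ ($o{\left(U \right)} = - 7 \left(11 + U\right) = -77 - 7 U$)
$o{\left(0 \right)} + 141 \left(-62\right) = \left(-77 - 0\right) + 141 \left(-62\right) = \left(-77 + 0\right) - 8742 = -77 - 8742 = -8819$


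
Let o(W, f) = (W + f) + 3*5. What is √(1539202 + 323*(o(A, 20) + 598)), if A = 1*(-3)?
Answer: 2*√435673 ≈ 1320.1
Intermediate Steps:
A = -3
o(W, f) = 15 + W + f (o(W, f) = (W + f) + 15 = 15 + W + f)
√(1539202 + 323*(o(A, 20) + 598)) = √(1539202 + 323*((15 - 3 + 20) + 598)) = √(1539202 + 323*(32 + 598)) = √(1539202 + 323*630) = √(1539202 + 203490) = √1742692 = 2*√435673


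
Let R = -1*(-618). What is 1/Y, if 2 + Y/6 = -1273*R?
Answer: -1/4720296 ≈ -2.1185e-7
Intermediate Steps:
R = 618
Y = -4720296 (Y = -12 + 6*(-1273*618) = -12 + 6*(-786714) = -12 - 4720284 = -4720296)
1/Y = 1/(-4720296) = -1/4720296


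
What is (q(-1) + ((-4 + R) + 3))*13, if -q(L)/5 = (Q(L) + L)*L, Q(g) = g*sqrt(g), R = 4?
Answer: -26 - 65*I ≈ -26.0 - 65.0*I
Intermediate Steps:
Q(g) = g**(3/2)
q(L) = -5*L*(L + L**(3/2)) (q(L) = -5*(L**(3/2) + L)*L = -5*(L + L**(3/2))*L = -5*L*(L + L**(3/2)))
(q(-1) + ((-4 + R) + 3))*13 = (-5*(-1)*(-1 + (-1)**(3/2)) + ((-4 + 4) + 3))*13 = (-5*(-1)*(-1 - I) + (0 + 3))*13 = ((-5 - 5*I) + 3)*13 = (-2 - 5*I)*13 = -26 - 65*I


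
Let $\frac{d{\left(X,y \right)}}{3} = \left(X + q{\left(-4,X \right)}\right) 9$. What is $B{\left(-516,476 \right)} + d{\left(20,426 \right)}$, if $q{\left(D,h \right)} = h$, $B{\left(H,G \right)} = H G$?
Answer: $-244536$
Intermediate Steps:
$B{\left(H,G \right)} = G H$
$d{\left(X,y \right)} = 54 X$ ($d{\left(X,y \right)} = 3 \left(X + X\right) 9 = 3 \cdot 2 X 9 = 3 \cdot 18 X = 54 X$)
$B{\left(-516,476 \right)} + d{\left(20,426 \right)} = 476 \left(-516\right) + 54 \cdot 20 = -245616 + 1080 = -244536$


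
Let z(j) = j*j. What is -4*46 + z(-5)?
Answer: -159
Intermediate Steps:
z(j) = j²
-4*46 + z(-5) = -4*46 + (-5)² = -184 + 25 = -159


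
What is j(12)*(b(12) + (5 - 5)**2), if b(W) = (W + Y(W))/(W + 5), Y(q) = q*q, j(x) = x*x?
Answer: 22464/17 ≈ 1321.4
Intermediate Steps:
j(x) = x**2
Y(q) = q**2
b(W) = (W + W**2)/(5 + W) (b(W) = (W + W**2)/(W + 5) = (W + W**2)/(5 + W))
j(12)*(b(12) + (5 - 5)**2) = 12**2*(12*(1 + 12)/(5 + 12) + (5 - 5)**2) = 144*(12*13/17 + 0**2) = 144*(12*(1/17)*13 + 0) = 144*(156/17 + 0) = 144*(156/17) = 22464/17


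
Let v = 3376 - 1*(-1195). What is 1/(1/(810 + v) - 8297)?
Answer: -5381/44646156 ≈ -0.00012053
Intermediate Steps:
v = 4571 (v = 3376 + 1195 = 4571)
1/(1/(810 + v) - 8297) = 1/(1/(810 + 4571) - 8297) = 1/(1/5381 - 8297) = 1/(-44646156/5381) = -5381/44646156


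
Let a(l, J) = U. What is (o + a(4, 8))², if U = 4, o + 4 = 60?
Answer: 3600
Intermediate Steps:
o = 56 (o = -4 + 60 = 56)
a(l, J) = 4
(o + a(4, 8))² = (56 + 4)² = 60² = 3600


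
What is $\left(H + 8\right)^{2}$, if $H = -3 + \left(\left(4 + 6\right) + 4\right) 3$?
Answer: $2209$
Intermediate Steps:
$H = 39$ ($H = -3 + \left(10 + 4\right) 3 = -3 + 14 \cdot 3 = -3 + 42 = 39$)
$\left(H + 8\right)^{2} = \left(39 + 8\right)^{2} = 47^{2} = 2209$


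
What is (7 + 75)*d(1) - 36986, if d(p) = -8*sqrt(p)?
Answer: -37642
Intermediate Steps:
(7 + 75)*d(1) - 36986 = (7 + 75)*(-8*sqrt(1)) - 36986 = 82*(-8*1) - 36986 = 82*(-8) - 36986 = -656 - 36986 = -37642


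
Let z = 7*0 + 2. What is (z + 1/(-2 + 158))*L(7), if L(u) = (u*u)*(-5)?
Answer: -76685/156 ≈ -491.57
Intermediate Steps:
z = 2 (z = 0 + 2 = 2)
L(u) = -5*u² (L(u) = u²*(-5) = -5*u²)
(z + 1/(-2 + 158))*L(7) = (2 + 1/(-2 + 158))*(-5*7²) = (2 + 1/156)*(-5*49) = (2 + 1/156)*(-245) = (313/156)*(-245) = -76685/156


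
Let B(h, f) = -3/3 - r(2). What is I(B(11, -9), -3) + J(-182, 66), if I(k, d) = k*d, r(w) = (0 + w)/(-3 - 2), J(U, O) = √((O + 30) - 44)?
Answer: 9/5 + 2*√13 ≈ 9.0111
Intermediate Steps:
J(U, O) = √(-14 + O) (J(U, O) = √((30 + O) - 44) = √(-14 + O))
r(w) = -w/5 (r(w) = w/(-5) = w*(-⅕) = -w/5)
B(h, f) = -⅗ (B(h, f) = -3/3 - (-1)*2/5 = -3*⅓ - 1*(-⅖) = -1 + ⅖ = -⅗)
I(k, d) = d*k
I(B(11, -9), -3) + J(-182, 66) = -3*(-⅗) + √(-14 + 66) = 9/5 + √52 = 9/5 + 2*√13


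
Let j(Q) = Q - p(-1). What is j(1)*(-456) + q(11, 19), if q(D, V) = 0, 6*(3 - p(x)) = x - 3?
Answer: 1216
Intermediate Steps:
p(x) = 7/2 - x/6 (p(x) = 3 - (x - 3)/6 = 3 - (-3 + x)/6 = 3 + (½ - x/6) = 7/2 - x/6)
j(Q) = -11/3 + Q (j(Q) = Q - (7/2 - ⅙*(-1)) = Q - (7/2 + ⅙) = Q - 1*11/3 = Q - 11/3 = -11/3 + Q)
j(1)*(-456) + q(11, 19) = (-11/3 + 1)*(-456) + 0 = -8/3*(-456) + 0 = 1216 + 0 = 1216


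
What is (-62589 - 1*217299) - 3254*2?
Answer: -286396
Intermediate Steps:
(-62589 - 1*217299) - 3254*2 = (-62589 - 217299) - 1*6508 = -279888 - 6508 = -286396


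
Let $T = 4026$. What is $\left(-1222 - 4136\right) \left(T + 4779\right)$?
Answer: $-47177190$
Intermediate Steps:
$\left(-1222 - 4136\right) \left(T + 4779\right) = \left(-1222 - 4136\right) \left(4026 + 4779\right) = \left(-5358\right) 8805 = -47177190$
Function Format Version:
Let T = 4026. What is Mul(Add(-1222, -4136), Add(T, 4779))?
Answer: -47177190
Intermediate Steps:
Mul(Add(-1222, -4136), Add(T, 4779)) = Mul(Add(-1222, -4136), Add(4026, 4779)) = Mul(-5358, 8805) = -47177190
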